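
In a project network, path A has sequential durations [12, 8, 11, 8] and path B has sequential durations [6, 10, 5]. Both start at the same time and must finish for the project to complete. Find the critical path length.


Path A total = 12 + 8 + 11 + 8 = 39
Path B total = 6 + 10 + 5 = 21
Critical path = longest path = max(39, 21) = 39

39


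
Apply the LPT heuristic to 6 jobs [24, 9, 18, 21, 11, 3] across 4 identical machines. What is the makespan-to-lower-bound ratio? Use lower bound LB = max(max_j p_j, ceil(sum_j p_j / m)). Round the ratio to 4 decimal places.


LPT order: [24, 21, 18, 11, 9, 3]
Machine loads after assignment: [24, 21, 21, 20]
LPT makespan = 24
Lower bound = max(max_job, ceil(total/4)) = max(24, 22) = 24
Ratio = 24 / 24 = 1.0

1.0


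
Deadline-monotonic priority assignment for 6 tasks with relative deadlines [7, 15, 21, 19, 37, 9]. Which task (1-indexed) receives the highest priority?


Sort tasks by relative deadline (ascending):
  Task 1: deadline = 7
  Task 6: deadline = 9
  Task 2: deadline = 15
  Task 4: deadline = 19
  Task 3: deadline = 21
  Task 5: deadline = 37
Priority order (highest first): [1, 6, 2, 4, 3, 5]
Highest priority task = 1

1


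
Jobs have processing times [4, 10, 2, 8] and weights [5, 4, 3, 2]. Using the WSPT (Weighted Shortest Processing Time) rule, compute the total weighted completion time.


Compute p/w ratios and sort ascending (WSPT): [(2, 3), (4, 5), (10, 4), (8, 2)]
Compute weighted completion times:
  Job (p=2,w=3): C=2, w*C=3*2=6
  Job (p=4,w=5): C=6, w*C=5*6=30
  Job (p=10,w=4): C=16, w*C=4*16=64
  Job (p=8,w=2): C=24, w*C=2*24=48
Total weighted completion time = 148

148


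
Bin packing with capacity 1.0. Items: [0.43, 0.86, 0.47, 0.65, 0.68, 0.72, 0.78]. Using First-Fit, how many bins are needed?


Place items sequentially using First-Fit:
  Item 0.43 -> new Bin 1
  Item 0.86 -> new Bin 2
  Item 0.47 -> Bin 1 (now 0.9)
  Item 0.65 -> new Bin 3
  Item 0.68 -> new Bin 4
  Item 0.72 -> new Bin 5
  Item 0.78 -> new Bin 6
Total bins used = 6

6


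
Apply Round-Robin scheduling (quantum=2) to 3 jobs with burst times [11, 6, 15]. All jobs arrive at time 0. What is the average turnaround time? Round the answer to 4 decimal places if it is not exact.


Time quantum = 2
Execution trace:
  J1 runs 2 units, time = 2
  J2 runs 2 units, time = 4
  J3 runs 2 units, time = 6
  J1 runs 2 units, time = 8
  J2 runs 2 units, time = 10
  J3 runs 2 units, time = 12
  J1 runs 2 units, time = 14
  J2 runs 2 units, time = 16
  J3 runs 2 units, time = 18
  J1 runs 2 units, time = 20
  J3 runs 2 units, time = 22
  J1 runs 2 units, time = 24
  J3 runs 2 units, time = 26
  J1 runs 1 units, time = 27
  J3 runs 2 units, time = 29
  J3 runs 2 units, time = 31
  J3 runs 1 units, time = 32
Finish times: [27, 16, 32]
Average turnaround = 75/3 = 25.0

25.0


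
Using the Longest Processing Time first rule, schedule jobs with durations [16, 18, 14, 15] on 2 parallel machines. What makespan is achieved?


Sort jobs in decreasing order (LPT): [18, 16, 15, 14]
Assign each job to the least loaded machine:
  Machine 1: jobs [18, 14], load = 32
  Machine 2: jobs [16, 15], load = 31
Makespan = max load = 32

32


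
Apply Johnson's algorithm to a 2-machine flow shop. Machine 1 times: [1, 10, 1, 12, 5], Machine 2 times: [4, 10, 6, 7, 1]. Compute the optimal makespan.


Apply Johnson's rule:
  Group 1 (a <= b): [(1, 1, 4), (3, 1, 6), (2, 10, 10)]
  Group 2 (a > b): [(4, 12, 7), (5, 5, 1)]
Optimal job order: [1, 3, 2, 4, 5]
Schedule:
  Job 1: M1 done at 1, M2 done at 5
  Job 3: M1 done at 2, M2 done at 11
  Job 2: M1 done at 12, M2 done at 22
  Job 4: M1 done at 24, M2 done at 31
  Job 5: M1 done at 29, M2 done at 32
Makespan = 32

32


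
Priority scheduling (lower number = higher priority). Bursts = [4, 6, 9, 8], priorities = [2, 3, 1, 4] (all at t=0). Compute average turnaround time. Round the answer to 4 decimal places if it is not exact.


Sort by priority (ascending = highest first):
Order: [(1, 9), (2, 4), (3, 6), (4, 8)]
Completion times:
  Priority 1, burst=9, C=9
  Priority 2, burst=4, C=13
  Priority 3, burst=6, C=19
  Priority 4, burst=8, C=27
Average turnaround = 68/4 = 17.0

17.0


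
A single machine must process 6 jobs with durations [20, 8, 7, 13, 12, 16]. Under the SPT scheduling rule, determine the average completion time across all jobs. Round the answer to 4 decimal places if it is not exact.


Sort jobs by processing time (SPT order): [7, 8, 12, 13, 16, 20]
Compute completion times sequentially:
  Job 1: processing = 7, completes at 7
  Job 2: processing = 8, completes at 15
  Job 3: processing = 12, completes at 27
  Job 4: processing = 13, completes at 40
  Job 5: processing = 16, completes at 56
  Job 6: processing = 20, completes at 76
Sum of completion times = 221
Average completion time = 221/6 = 36.8333

36.8333


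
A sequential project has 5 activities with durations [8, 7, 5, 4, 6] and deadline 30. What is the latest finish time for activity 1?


LF(activity 1) = deadline - sum of successor durations
Successors: activities 2 through 5 with durations [7, 5, 4, 6]
Sum of successor durations = 22
LF = 30 - 22 = 8

8


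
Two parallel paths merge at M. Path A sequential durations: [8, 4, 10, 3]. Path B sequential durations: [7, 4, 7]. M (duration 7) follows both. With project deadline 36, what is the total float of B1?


Forward pass: ES(B1) = sum of predecessors on chain B = 0
EF = ES + duration = 0 + 7 = 7
Backward pass: LF(M) = deadline = 36; LS(M) = 36 - 7 = 29
LF(B1) = LS(M) - sum(successors on chain B) = 29 - 11 = 18
LS = LF - duration = 18 - 7 = 11
Total float = LS - ES = 11 - 0 = 11

11


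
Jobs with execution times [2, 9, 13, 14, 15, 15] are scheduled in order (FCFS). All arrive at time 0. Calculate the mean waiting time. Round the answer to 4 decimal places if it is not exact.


FCFS order (as given): [2, 9, 13, 14, 15, 15]
Waiting times:
  Job 1: wait = 0
  Job 2: wait = 2
  Job 3: wait = 11
  Job 4: wait = 24
  Job 5: wait = 38
  Job 6: wait = 53
Sum of waiting times = 128
Average waiting time = 128/6 = 21.3333

21.3333


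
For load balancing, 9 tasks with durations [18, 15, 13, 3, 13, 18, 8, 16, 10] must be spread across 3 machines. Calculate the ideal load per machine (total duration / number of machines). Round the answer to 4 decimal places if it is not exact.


Total processing time = 18 + 15 + 13 + 3 + 13 + 18 + 8 + 16 + 10 = 114
Number of machines = 3
Ideal balanced load = 114 / 3 = 38.0

38.0


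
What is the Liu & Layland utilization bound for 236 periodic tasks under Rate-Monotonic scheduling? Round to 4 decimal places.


Compute 2^(1/236) = 1.0029413817
Subtract 1: 1.0029413817 - 1 = 0.0029413817
Multiply by n: 236 * 0.0029413817 = 0.6941660812
Round to 4 dp: 0.6942

0.6942


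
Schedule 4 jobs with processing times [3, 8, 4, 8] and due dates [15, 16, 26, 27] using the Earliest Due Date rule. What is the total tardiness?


Sort by due date (EDD order): [(3, 15), (8, 16), (4, 26), (8, 27)]
Compute completion times and tardiness:
  Job 1: p=3, d=15, C=3, tardiness=max(0,3-15)=0
  Job 2: p=8, d=16, C=11, tardiness=max(0,11-16)=0
  Job 3: p=4, d=26, C=15, tardiness=max(0,15-26)=0
  Job 4: p=8, d=27, C=23, tardiness=max(0,23-27)=0
Total tardiness = 0

0


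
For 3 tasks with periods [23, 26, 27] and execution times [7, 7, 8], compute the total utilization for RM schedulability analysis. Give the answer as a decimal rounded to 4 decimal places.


Compute individual utilizations (exact fractions):
  Task 1: C/T = 7/23 (approx. 0.3043)
  Task 2: C/T = 7/26 (approx. 0.2692)
  Task 3: C/T = 8/27 (approx. 0.2963)
Total utilization U = 7/23 + 7/26 + 8/27 = 14045/16146
Rounded to 4 decimal places: U = 0.8699
RM (Liu & Layland) bound for 3 tasks = 0.779763; compare with U = 14045/16146 (approx. 0.869875)
bound < U <= 1, so the RM sufficient condition is not met (inconclusive; an exact test such as response-time analysis is needed).

0.8699


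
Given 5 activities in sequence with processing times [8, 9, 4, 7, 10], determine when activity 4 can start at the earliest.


Activity 4 starts after activities 1 through 3 complete.
Predecessor durations: [8, 9, 4]
ES = 8 + 9 + 4 = 21

21


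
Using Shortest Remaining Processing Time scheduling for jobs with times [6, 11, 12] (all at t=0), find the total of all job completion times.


Since all jobs arrive at t=0, SRPT equals SPT ordering.
SPT order: [6, 11, 12]
Completion times:
  Job 1: p=6, C=6
  Job 2: p=11, C=17
  Job 3: p=12, C=29
Total completion time = 6 + 17 + 29 = 52

52


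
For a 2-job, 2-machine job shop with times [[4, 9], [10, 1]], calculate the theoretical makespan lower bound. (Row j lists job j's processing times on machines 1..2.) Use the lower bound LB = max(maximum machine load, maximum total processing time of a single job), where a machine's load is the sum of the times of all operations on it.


Machine loads:
  Machine 1: 4 + 10 = 14
  Machine 2: 9 + 1 = 10
Max machine load = 14
Job totals:
  Job 1: 13
  Job 2: 11
Max job total = 13
Lower bound = max(14, 13) = 14

14


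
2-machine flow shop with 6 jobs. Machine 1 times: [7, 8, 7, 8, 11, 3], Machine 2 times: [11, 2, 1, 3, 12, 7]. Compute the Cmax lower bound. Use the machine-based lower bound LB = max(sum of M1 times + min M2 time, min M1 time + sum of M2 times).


LB1 = sum(M1 times) + min(M2 times) = 44 + 1 = 45
LB2 = min(M1 times) + sum(M2 times) = 3 + 36 = 39
Lower bound = max(LB1, LB2) = max(45, 39) = 45

45


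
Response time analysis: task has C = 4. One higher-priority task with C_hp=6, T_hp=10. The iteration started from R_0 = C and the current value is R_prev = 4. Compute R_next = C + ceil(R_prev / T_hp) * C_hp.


R_next = C + ceil(R_prev / T_hp) * C_hp
ceil(4 / 10) = ceil(0.4) = 1
Interference = 1 * 6 = 6
R_next = 4 + 6 = 10

10


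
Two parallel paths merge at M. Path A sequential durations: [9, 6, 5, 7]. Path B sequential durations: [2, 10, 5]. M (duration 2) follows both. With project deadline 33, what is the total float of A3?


Forward pass: ES(A3) = sum of predecessors on chain A = 15
EF = ES + duration = 15 + 5 = 20
Backward pass: LF(M) = deadline = 33; LS(M) = 33 - 2 = 31
LF(A3) = LS(M) - sum(successors on chain A) = 31 - 7 = 24
LS = LF - duration = 24 - 5 = 19
Total float = LS - ES = 19 - 15 = 4

4


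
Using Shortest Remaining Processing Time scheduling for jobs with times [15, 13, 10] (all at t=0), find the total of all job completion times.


Since all jobs arrive at t=0, SRPT equals SPT ordering.
SPT order: [10, 13, 15]
Completion times:
  Job 1: p=10, C=10
  Job 2: p=13, C=23
  Job 3: p=15, C=38
Total completion time = 10 + 23 + 38 = 71

71


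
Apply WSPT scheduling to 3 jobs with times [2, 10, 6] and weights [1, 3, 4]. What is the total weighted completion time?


Compute p/w ratios and sort ascending (WSPT): [(6, 4), (2, 1), (10, 3)]
Compute weighted completion times:
  Job (p=6,w=4): C=6, w*C=4*6=24
  Job (p=2,w=1): C=8, w*C=1*8=8
  Job (p=10,w=3): C=18, w*C=3*18=54
Total weighted completion time = 86

86


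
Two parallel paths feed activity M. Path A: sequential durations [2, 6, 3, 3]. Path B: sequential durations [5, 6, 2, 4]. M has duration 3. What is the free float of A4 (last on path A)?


ES(A4) = sum of predecessors on chain A = 11
EF(A4) = ES + duration = 11 + 3 = 14
Successor of A4 is M. ES(M) = max(sum(A), sum(B)) = max(14, 17) = 17
Free float = ES(successor) - EF(current) = 17 - 14 = 3

3


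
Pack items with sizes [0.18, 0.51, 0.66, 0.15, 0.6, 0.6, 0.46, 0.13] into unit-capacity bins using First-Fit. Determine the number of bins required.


Place items sequentially using First-Fit:
  Item 0.18 -> new Bin 1
  Item 0.51 -> Bin 1 (now 0.69)
  Item 0.66 -> new Bin 2
  Item 0.15 -> Bin 1 (now 0.84)
  Item 0.6 -> new Bin 3
  Item 0.6 -> new Bin 4
  Item 0.46 -> new Bin 5
  Item 0.13 -> Bin 1 (now 0.97)
Total bins used = 5

5


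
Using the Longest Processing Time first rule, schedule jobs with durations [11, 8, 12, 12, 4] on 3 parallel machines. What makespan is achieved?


Sort jobs in decreasing order (LPT): [12, 12, 11, 8, 4]
Assign each job to the least loaded machine:
  Machine 1: jobs [12, 4], load = 16
  Machine 2: jobs [12], load = 12
  Machine 3: jobs [11, 8], load = 19
Makespan = max load = 19

19


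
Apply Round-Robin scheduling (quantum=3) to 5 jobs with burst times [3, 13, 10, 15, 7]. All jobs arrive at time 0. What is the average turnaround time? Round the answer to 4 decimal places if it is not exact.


Time quantum = 3
Execution trace:
  J1 runs 3 units, time = 3
  J2 runs 3 units, time = 6
  J3 runs 3 units, time = 9
  J4 runs 3 units, time = 12
  J5 runs 3 units, time = 15
  J2 runs 3 units, time = 18
  J3 runs 3 units, time = 21
  J4 runs 3 units, time = 24
  J5 runs 3 units, time = 27
  J2 runs 3 units, time = 30
  J3 runs 3 units, time = 33
  J4 runs 3 units, time = 36
  J5 runs 1 units, time = 37
  J2 runs 3 units, time = 40
  J3 runs 1 units, time = 41
  J4 runs 3 units, time = 44
  J2 runs 1 units, time = 45
  J4 runs 3 units, time = 48
Finish times: [3, 45, 41, 48, 37]
Average turnaround = 174/5 = 34.8

34.8


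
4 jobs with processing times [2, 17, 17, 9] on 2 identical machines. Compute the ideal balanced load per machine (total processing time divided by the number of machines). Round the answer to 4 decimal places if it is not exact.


Total processing time = 2 + 17 + 17 + 9 = 45
Number of machines = 2
Ideal balanced load = 45 / 2 = 22.5

22.5


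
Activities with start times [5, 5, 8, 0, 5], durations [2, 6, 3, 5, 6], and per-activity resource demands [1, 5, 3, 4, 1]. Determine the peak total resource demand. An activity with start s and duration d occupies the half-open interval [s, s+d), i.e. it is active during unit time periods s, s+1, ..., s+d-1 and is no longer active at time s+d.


Each activity i is active on [start_i, start_i + duration_i).
Compute total resource usage per time slot:
  t=0: active resources = [4], total = 4
  t=1: active resources = [4], total = 4
  t=2: active resources = [4], total = 4
  t=3: active resources = [4], total = 4
  t=4: active resources = [4], total = 4
  t=5: active resources = [1, 5, 1], total = 7
  t=6: active resources = [1, 5, 1], total = 7
  t=7: active resources = [5, 1], total = 6
  t=8: active resources = [5, 3, 1], total = 9
  t=9: active resources = [5, 3, 1], total = 9
  t=10: active resources = [5, 3, 1], total = 9
Peak resource demand = 9

9


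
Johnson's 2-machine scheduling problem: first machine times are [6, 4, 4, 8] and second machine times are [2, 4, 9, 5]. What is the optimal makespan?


Apply Johnson's rule:
  Group 1 (a <= b): [(2, 4, 4), (3, 4, 9)]
  Group 2 (a > b): [(4, 8, 5), (1, 6, 2)]
Optimal job order: [2, 3, 4, 1]
Schedule:
  Job 2: M1 done at 4, M2 done at 8
  Job 3: M1 done at 8, M2 done at 17
  Job 4: M1 done at 16, M2 done at 22
  Job 1: M1 done at 22, M2 done at 24
Makespan = 24

24


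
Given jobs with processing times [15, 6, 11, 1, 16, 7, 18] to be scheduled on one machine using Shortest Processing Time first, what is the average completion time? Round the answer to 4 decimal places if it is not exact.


Sort jobs by processing time (SPT order): [1, 6, 7, 11, 15, 16, 18]
Compute completion times sequentially:
  Job 1: processing = 1, completes at 1
  Job 2: processing = 6, completes at 7
  Job 3: processing = 7, completes at 14
  Job 4: processing = 11, completes at 25
  Job 5: processing = 15, completes at 40
  Job 6: processing = 16, completes at 56
  Job 7: processing = 18, completes at 74
Sum of completion times = 217
Average completion time = 217/7 = 31.0

31.0


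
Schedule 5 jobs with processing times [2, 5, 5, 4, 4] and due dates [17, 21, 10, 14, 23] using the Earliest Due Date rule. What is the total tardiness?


Sort by due date (EDD order): [(5, 10), (4, 14), (2, 17), (5, 21), (4, 23)]
Compute completion times and tardiness:
  Job 1: p=5, d=10, C=5, tardiness=max(0,5-10)=0
  Job 2: p=4, d=14, C=9, tardiness=max(0,9-14)=0
  Job 3: p=2, d=17, C=11, tardiness=max(0,11-17)=0
  Job 4: p=5, d=21, C=16, tardiness=max(0,16-21)=0
  Job 5: p=4, d=23, C=20, tardiness=max(0,20-23)=0
Total tardiness = 0

0


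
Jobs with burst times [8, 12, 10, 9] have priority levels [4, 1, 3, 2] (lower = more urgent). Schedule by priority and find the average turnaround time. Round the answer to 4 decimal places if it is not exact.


Sort by priority (ascending = highest first):
Order: [(1, 12), (2, 9), (3, 10), (4, 8)]
Completion times:
  Priority 1, burst=12, C=12
  Priority 2, burst=9, C=21
  Priority 3, burst=10, C=31
  Priority 4, burst=8, C=39
Average turnaround = 103/4 = 25.75

25.75


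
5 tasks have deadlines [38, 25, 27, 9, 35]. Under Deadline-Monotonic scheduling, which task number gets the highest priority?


Sort tasks by relative deadline (ascending):
  Task 4: deadline = 9
  Task 2: deadline = 25
  Task 3: deadline = 27
  Task 5: deadline = 35
  Task 1: deadline = 38
Priority order (highest first): [4, 2, 3, 5, 1]
Highest priority task = 4

4


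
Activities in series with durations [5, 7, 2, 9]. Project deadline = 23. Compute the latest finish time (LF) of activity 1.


LF(activity 1) = deadline - sum of successor durations
Successors: activities 2 through 4 with durations [7, 2, 9]
Sum of successor durations = 18
LF = 23 - 18 = 5

5


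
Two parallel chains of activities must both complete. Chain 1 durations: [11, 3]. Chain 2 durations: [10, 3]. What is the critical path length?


Path A total = 11 + 3 = 14
Path B total = 10 + 3 = 13
Critical path = longest path = max(14, 13) = 14

14


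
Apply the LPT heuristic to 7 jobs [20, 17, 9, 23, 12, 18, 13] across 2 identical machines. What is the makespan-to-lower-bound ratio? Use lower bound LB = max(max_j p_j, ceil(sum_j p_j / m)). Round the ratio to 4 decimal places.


LPT order: [23, 20, 18, 17, 13, 12, 9]
Machine loads after assignment: [52, 60]
LPT makespan = 60
Lower bound = max(max_job, ceil(total/2)) = max(23, 56) = 56
Ratio = 60 / 56 = 1.0714

1.0714


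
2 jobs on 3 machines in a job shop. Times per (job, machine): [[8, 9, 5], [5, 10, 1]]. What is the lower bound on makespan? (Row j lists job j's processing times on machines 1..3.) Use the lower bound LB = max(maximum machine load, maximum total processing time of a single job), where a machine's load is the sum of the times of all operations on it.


Machine loads:
  Machine 1: 8 + 5 = 13
  Machine 2: 9 + 10 = 19
  Machine 3: 5 + 1 = 6
Max machine load = 19
Job totals:
  Job 1: 22
  Job 2: 16
Max job total = 22
Lower bound = max(19, 22) = 22

22


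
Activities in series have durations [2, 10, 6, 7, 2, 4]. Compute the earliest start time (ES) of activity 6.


Activity 6 starts after activities 1 through 5 complete.
Predecessor durations: [2, 10, 6, 7, 2]
ES = 2 + 10 + 6 + 7 + 2 = 27

27


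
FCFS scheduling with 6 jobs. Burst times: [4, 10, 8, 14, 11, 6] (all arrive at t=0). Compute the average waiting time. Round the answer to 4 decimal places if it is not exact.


FCFS order (as given): [4, 10, 8, 14, 11, 6]
Waiting times:
  Job 1: wait = 0
  Job 2: wait = 4
  Job 3: wait = 14
  Job 4: wait = 22
  Job 5: wait = 36
  Job 6: wait = 47
Sum of waiting times = 123
Average waiting time = 123/6 = 20.5

20.5


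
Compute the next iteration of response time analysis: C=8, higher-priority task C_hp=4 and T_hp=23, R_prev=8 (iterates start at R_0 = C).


R_next = C + ceil(R_prev / T_hp) * C_hp
ceil(8 / 23) = ceil(0.3478) = 1
Interference = 1 * 4 = 4
R_next = 8 + 4 = 12

12


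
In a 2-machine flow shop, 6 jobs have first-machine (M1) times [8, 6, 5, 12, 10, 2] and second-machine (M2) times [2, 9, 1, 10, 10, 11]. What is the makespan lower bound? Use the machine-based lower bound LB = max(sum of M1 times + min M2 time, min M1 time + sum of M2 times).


LB1 = sum(M1 times) + min(M2 times) = 43 + 1 = 44
LB2 = min(M1 times) + sum(M2 times) = 2 + 43 = 45
Lower bound = max(LB1, LB2) = max(44, 45) = 45

45


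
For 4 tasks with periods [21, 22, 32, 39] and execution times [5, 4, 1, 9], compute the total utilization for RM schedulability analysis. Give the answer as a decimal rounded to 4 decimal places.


Compute individual utilizations (exact fractions):
  Task 1: C/T = 5/21 (approx. 0.2381)
  Task 2: C/T = 4/22 = 2/11 (approx. 0.1818)
  Task 3: C/T = 1/32 (approx. 0.0313)
  Task 4: C/T = 9/39 = 3/13 (approx. 0.2308)
Total utilization U = 5/21 + 2/11 + 1/32 + 3/13 = 65531/96096
Rounded to 4 decimal places: U = 0.6819
RM (Liu & Layland) bound for 4 tasks = 0.756828; compare with U = 65531/96096 (approx. 0.681933)
U <= bound, so schedulable by RM sufficient condition.

0.6819


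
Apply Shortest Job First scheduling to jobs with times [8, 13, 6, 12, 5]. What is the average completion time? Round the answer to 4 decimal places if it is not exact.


SJF order (ascending): [5, 6, 8, 12, 13]
Completion times:
  Job 1: burst=5, C=5
  Job 2: burst=6, C=11
  Job 3: burst=8, C=19
  Job 4: burst=12, C=31
  Job 5: burst=13, C=44
Average completion = 110/5 = 22.0

22.0


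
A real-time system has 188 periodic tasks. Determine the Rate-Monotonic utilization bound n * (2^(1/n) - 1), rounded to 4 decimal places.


Compute 2^(1/188) = 1.0036937583
Subtract 1: 1.0036937583 - 1 = 0.0036937583
Multiply by n: 188 * 0.0036937583 = 0.6944265604
Round to 4 dp: 0.6944

0.6944


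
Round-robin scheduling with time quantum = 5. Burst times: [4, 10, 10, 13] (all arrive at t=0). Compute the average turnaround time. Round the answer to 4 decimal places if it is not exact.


Time quantum = 5
Execution trace:
  J1 runs 4 units, time = 4
  J2 runs 5 units, time = 9
  J3 runs 5 units, time = 14
  J4 runs 5 units, time = 19
  J2 runs 5 units, time = 24
  J3 runs 5 units, time = 29
  J4 runs 5 units, time = 34
  J4 runs 3 units, time = 37
Finish times: [4, 24, 29, 37]
Average turnaround = 94/4 = 23.5

23.5


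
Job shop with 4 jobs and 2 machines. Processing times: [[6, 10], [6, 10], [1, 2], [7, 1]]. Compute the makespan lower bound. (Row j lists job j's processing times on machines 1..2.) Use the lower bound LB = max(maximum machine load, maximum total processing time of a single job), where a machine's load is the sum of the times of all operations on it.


Machine loads:
  Machine 1: 6 + 6 + 1 + 7 = 20
  Machine 2: 10 + 10 + 2 + 1 = 23
Max machine load = 23
Job totals:
  Job 1: 16
  Job 2: 16
  Job 3: 3
  Job 4: 8
Max job total = 16
Lower bound = max(23, 16) = 23

23


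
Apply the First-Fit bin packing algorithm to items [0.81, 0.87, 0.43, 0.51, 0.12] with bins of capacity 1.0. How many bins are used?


Place items sequentially using First-Fit:
  Item 0.81 -> new Bin 1
  Item 0.87 -> new Bin 2
  Item 0.43 -> new Bin 3
  Item 0.51 -> Bin 3 (now 0.94)
  Item 0.12 -> Bin 1 (now 0.93)
Total bins used = 3

3


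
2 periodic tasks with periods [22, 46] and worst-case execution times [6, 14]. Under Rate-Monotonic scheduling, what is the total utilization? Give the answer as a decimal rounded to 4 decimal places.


Compute individual utilizations (exact fractions):
  Task 1: C/T = 6/22 = 3/11 (approx. 0.2727)
  Task 2: C/T = 14/46 = 7/23 (approx. 0.3043)
Total utilization U = 3/11 + 7/23 = 146/253
Rounded to 4 decimal places: U = 0.5771
RM (Liu & Layland) bound for 2 tasks = 0.828427; compare with U = 146/253 (approx. 0.577075)
U <= bound, so schedulable by RM sufficient condition.

0.5771


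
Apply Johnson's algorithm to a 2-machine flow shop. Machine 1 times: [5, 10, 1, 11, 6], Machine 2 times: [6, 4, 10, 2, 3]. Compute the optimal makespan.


Apply Johnson's rule:
  Group 1 (a <= b): [(3, 1, 10), (1, 5, 6)]
  Group 2 (a > b): [(2, 10, 4), (5, 6, 3), (4, 11, 2)]
Optimal job order: [3, 1, 2, 5, 4]
Schedule:
  Job 3: M1 done at 1, M2 done at 11
  Job 1: M1 done at 6, M2 done at 17
  Job 2: M1 done at 16, M2 done at 21
  Job 5: M1 done at 22, M2 done at 25
  Job 4: M1 done at 33, M2 done at 35
Makespan = 35

35


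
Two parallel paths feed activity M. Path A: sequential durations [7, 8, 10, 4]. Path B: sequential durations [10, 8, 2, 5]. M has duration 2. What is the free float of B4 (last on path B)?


ES(B4) = sum of predecessors on chain B = 20
EF(B4) = ES + duration = 20 + 5 = 25
Successor of B4 is M. ES(M) = max(sum(A), sum(B)) = max(29, 25) = 29
Free float = ES(successor) - EF(current) = 29 - 25 = 4

4


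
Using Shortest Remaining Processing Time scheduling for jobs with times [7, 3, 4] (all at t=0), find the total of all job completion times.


Since all jobs arrive at t=0, SRPT equals SPT ordering.
SPT order: [3, 4, 7]
Completion times:
  Job 1: p=3, C=3
  Job 2: p=4, C=7
  Job 3: p=7, C=14
Total completion time = 3 + 7 + 14 = 24

24


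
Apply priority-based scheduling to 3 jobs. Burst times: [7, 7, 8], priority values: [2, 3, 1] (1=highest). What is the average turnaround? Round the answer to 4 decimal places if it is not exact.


Sort by priority (ascending = highest first):
Order: [(1, 8), (2, 7), (3, 7)]
Completion times:
  Priority 1, burst=8, C=8
  Priority 2, burst=7, C=15
  Priority 3, burst=7, C=22
Average turnaround = 45/3 = 15.0

15.0


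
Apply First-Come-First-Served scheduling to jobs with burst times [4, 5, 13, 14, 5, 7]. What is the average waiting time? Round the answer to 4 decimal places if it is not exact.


FCFS order (as given): [4, 5, 13, 14, 5, 7]
Waiting times:
  Job 1: wait = 0
  Job 2: wait = 4
  Job 3: wait = 9
  Job 4: wait = 22
  Job 5: wait = 36
  Job 6: wait = 41
Sum of waiting times = 112
Average waiting time = 112/6 = 18.6667

18.6667


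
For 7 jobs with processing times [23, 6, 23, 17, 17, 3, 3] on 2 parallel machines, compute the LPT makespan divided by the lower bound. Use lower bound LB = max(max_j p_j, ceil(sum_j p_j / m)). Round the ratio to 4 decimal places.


LPT order: [23, 23, 17, 17, 6, 3, 3]
Machine loads after assignment: [46, 46]
LPT makespan = 46
Lower bound = max(max_job, ceil(total/2)) = max(23, 46) = 46
Ratio = 46 / 46 = 1.0

1.0


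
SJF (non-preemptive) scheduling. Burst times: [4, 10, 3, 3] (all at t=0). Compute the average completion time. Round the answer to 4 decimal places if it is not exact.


SJF order (ascending): [3, 3, 4, 10]
Completion times:
  Job 1: burst=3, C=3
  Job 2: burst=3, C=6
  Job 3: burst=4, C=10
  Job 4: burst=10, C=20
Average completion = 39/4 = 9.75

9.75


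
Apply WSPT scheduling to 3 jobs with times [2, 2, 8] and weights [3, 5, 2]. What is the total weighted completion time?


Compute p/w ratios and sort ascending (WSPT): [(2, 5), (2, 3), (8, 2)]
Compute weighted completion times:
  Job (p=2,w=5): C=2, w*C=5*2=10
  Job (p=2,w=3): C=4, w*C=3*4=12
  Job (p=8,w=2): C=12, w*C=2*12=24
Total weighted completion time = 46

46


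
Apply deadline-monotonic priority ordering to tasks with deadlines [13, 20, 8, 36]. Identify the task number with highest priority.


Sort tasks by relative deadline (ascending):
  Task 3: deadline = 8
  Task 1: deadline = 13
  Task 2: deadline = 20
  Task 4: deadline = 36
Priority order (highest first): [3, 1, 2, 4]
Highest priority task = 3

3


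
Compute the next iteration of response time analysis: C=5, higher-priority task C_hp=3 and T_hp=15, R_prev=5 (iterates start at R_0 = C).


R_next = C + ceil(R_prev / T_hp) * C_hp
ceil(5 / 15) = ceil(0.3333) = 1
Interference = 1 * 3 = 3
R_next = 5 + 3 = 8

8


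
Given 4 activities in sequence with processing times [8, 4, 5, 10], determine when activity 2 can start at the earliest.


Activity 2 starts after activities 1 through 1 complete.
Predecessor durations: [8]
ES = 8 = 8

8


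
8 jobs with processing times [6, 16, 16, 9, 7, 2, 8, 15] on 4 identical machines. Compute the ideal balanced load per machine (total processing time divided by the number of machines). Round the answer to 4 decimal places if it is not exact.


Total processing time = 6 + 16 + 16 + 9 + 7 + 2 + 8 + 15 = 79
Number of machines = 4
Ideal balanced load = 79 / 4 = 19.75

19.75


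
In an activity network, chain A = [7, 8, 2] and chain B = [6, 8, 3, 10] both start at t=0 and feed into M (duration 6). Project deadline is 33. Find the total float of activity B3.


Forward pass: ES(B3) = sum of predecessors on chain B = 14
EF = ES + duration = 14 + 3 = 17
Backward pass: LF(M) = deadline = 33; LS(M) = 33 - 6 = 27
LF(B3) = LS(M) - sum(successors on chain B) = 27 - 10 = 17
LS = LF - duration = 17 - 3 = 14
Total float = LS - ES = 14 - 14 = 0

0


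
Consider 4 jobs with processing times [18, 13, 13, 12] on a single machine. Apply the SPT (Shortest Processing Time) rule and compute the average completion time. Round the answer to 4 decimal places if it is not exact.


Sort jobs by processing time (SPT order): [12, 13, 13, 18]
Compute completion times sequentially:
  Job 1: processing = 12, completes at 12
  Job 2: processing = 13, completes at 25
  Job 3: processing = 13, completes at 38
  Job 4: processing = 18, completes at 56
Sum of completion times = 131
Average completion time = 131/4 = 32.75

32.75


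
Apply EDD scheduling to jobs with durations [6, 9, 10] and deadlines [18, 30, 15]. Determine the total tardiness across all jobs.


Sort by due date (EDD order): [(10, 15), (6, 18), (9, 30)]
Compute completion times and tardiness:
  Job 1: p=10, d=15, C=10, tardiness=max(0,10-15)=0
  Job 2: p=6, d=18, C=16, tardiness=max(0,16-18)=0
  Job 3: p=9, d=30, C=25, tardiness=max(0,25-30)=0
Total tardiness = 0

0


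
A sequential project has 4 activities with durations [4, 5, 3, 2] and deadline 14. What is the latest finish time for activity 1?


LF(activity 1) = deadline - sum of successor durations
Successors: activities 2 through 4 with durations [5, 3, 2]
Sum of successor durations = 10
LF = 14 - 10 = 4

4


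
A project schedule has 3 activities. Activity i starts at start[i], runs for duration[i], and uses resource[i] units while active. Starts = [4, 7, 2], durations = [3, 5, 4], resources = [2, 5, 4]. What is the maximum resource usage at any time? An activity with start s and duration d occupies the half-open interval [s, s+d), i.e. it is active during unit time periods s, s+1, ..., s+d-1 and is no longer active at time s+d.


Each activity i is active on [start_i, start_i + duration_i).
Compute total resource usage per time slot:
  t=0: active resources = [], total = 0
  t=1: active resources = [], total = 0
  t=2: active resources = [4], total = 4
  t=3: active resources = [4], total = 4
  t=4: active resources = [2, 4], total = 6
  t=5: active resources = [2, 4], total = 6
  t=6: active resources = [2], total = 2
  t=7: active resources = [5], total = 5
  t=8: active resources = [5], total = 5
  t=9: active resources = [5], total = 5
  t=10: active resources = [5], total = 5
  t=11: active resources = [5], total = 5
Peak resource demand = 6

6


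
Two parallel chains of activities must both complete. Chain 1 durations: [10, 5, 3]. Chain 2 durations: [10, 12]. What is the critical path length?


Path A total = 10 + 5 + 3 = 18
Path B total = 10 + 12 = 22
Critical path = longest path = max(18, 22) = 22

22


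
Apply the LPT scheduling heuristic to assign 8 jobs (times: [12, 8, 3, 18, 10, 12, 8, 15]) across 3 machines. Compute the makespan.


Sort jobs in decreasing order (LPT): [18, 15, 12, 12, 10, 8, 8, 3]
Assign each job to the least loaded machine:
  Machine 1: jobs [18, 8], load = 26
  Machine 2: jobs [15, 10, 3], load = 28
  Machine 3: jobs [12, 12, 8], load = 32
Makespan = max load = 32

32


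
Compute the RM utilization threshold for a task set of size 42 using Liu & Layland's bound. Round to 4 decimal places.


Compute 2^(1/42) = 1.0166404394
Subtract 1: 1.0166404394 - 1 = 0.0166404394
Multiply by n: 42 * 0.0166404394 = 0.6988984548
Round to 4 dp: 0.6989

0.6989


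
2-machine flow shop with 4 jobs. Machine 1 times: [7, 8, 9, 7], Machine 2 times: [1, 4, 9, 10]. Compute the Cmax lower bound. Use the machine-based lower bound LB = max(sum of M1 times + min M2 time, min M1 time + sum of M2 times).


LB1 = sum(M1 times) + min(M2 times) = 31 + 1 = 32
LB2 = min(M1 times) + sum(M2 times) = 7 + 24 = 31
Lower bound = max(LB1, LB2) = max(32, 31) = 32

32


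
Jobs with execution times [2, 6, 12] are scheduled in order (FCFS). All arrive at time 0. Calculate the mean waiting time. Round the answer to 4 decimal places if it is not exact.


FCFS order (as given): [2, 6, 12]
Waiting times:
  Job 1: wait = 0
  Job 2: wait = 2
  Job 3: wait = 8
Sum of waiting times = 10
Average waiting time = 10/3 = 3.3333

3.3333


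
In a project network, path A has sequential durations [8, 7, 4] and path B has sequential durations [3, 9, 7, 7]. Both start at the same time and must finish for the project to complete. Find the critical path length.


Path A total = 8 + 7 + 4 = 19
Path B total = 3 + 9 + 7 + 7 = 26
Critical path = longest path = max(19, 26) = 26

26


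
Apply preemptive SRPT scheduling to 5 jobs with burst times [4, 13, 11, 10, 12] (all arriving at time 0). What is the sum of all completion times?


Since all jobs arrive at t=0, SRPT equals SPT ordering.
SPT order: [4, 10, 11, 12, 13]
Completion times:
  Job 1: p=4, C=4
  Job 2: p=10, C=14
  Job 3: p=11, C=25
  Job 4: p=12, C=37
  Job 5: p=13, C=50
Total completion time = 4 + 14 + 25 + 37 + 50 = 130

130


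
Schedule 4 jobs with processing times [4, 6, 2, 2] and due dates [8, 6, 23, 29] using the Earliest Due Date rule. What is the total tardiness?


Sort by due date (EDD order): [(6, 6), (4, 8), (2, 23), (2, 29)]
Compute completion times and tardiness:
  Job 1: p=6, d=6, C=6, tardiness=max(0,6-6)=0
  Job 2: p=4, d=8, C=10, tardiness=max(0,10-8)=2
  Job 3: p=2, d=23, C=12, tardiness=max(0,12-23)=0
  Job 4: p=2, d=29, C=14, tardiness=max(0,14-29)=0
Total tardiness = 2

2


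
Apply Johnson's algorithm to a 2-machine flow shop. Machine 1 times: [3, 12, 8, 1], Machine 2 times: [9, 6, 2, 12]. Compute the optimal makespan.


Apply Johnson's rule:
  Group 1 (a <= b): [(4, 1, 12), (1, 3, 9)]
  Group 2 (a > b): [(2, 12, 6), (3, 8, 2)]
Optimal job order: [4, 1, 2, 3]
Schedule:
  Job 4: M1 done at 1, M2 done at 13
  Job 1: M1 done at 4, M2 done at 22
  Job 2: M1 done at 16, M2 done at 28
  Job 3: M1 done at 24, M2 done at 30
Makespan = 30

30


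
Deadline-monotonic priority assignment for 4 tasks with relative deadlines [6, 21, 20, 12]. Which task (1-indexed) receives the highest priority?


Sort tasks by relative deadline (ascending):
  Task 1: deadline = 6
  Task 4: deadline = 12
  Task 3: deadline = 20
  Task 2: deadline = 21
Priority order (highest first): [1, 4, 3, 2]
Highest priority task = 1

1


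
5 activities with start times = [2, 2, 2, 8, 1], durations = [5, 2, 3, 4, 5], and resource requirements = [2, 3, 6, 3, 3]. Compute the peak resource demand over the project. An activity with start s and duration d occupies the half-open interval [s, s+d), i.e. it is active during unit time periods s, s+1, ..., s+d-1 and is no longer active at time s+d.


Each activity i is active on [start_i, start_i + duration_i).
Compute total resource usage per time slot:
  t=0: active resources = [], total = 0
  t=1: active resources = [3], total = 3
  t=2: active resources = [2, 3, 6, 3], total = 14
  t=3: active resources = [2, 3, 6, 3], total = 14
  t=4: active resources = [2, 6, 3], total = 11
  t=5: active resources = [2, 3], total = 5
  t=6: active resources = [2], total = 2
  t=7: active resources = [], total = 0
  t=8: active resources = [3], total = 3
  t=9: active resources = [3], total = 3
  t=10: active resources = [3], total = 3
  t=11: active resources = [3], total = 3
Peak resource demand = 14

14


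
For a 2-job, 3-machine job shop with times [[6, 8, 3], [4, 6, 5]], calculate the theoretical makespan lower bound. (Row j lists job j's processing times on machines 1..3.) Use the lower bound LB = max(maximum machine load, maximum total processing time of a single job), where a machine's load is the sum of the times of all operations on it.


Machine loads:
  Machine 1: 6 + 4 = 10
  Machine 2: 8 + 6 = 14
  Machine 3: 3 + 5 = 8
Max machine load = 14
Job totals:
  Job 1: 17
  Job 2: 15
Max job total = 17
Lower bound = max(14, 17) = 17

17


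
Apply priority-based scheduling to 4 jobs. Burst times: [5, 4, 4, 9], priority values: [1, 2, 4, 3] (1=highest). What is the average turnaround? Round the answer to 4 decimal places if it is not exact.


Sort by priority (ascending = highest first):
Order: [(1, 5), (2, 4), (3, 9), (4, 4)]
Completion times:
  Priority 1, burst=5, C=5
  Priority 2, burst=4, C=9
  Priority 3, burst=9, C=18
  Priority 4, burst=4, C=22
Average turnaround = 54/4 = 13.5

13.5


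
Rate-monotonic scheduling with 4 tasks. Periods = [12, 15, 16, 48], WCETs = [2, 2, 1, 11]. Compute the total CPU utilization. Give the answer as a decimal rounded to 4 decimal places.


Compute individual utilizations (exact fractions):
  Task 1: C/T = 2/12 = 1/6 (approx. 0.1667)
  Task 2: C/T = 2/15 (approx. 0.1333)
  Task 3: C/T = 1/16 (approx. 0.0625)
  Task 4: C/T = 11/48 (approx. 0.2292)
Total utilization U = 1/6 + 2/15 + 1/16 + 11/48 = 71/120
Rounded to 4 decimal places: U = 0.5917
RM (Liu & Layland) bound for 4 tasks = 0.756828; compare with U = 71/120 (approx. 0.591667)
U <= bound, so schedulable by RM sufficient condition.

0.5917


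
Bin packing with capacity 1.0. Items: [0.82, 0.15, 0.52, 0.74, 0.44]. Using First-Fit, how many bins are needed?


Place items sequentially using First-Fit:
  Item 0.82 -> new Bin 1
  Item 0.15 -> Bin 1 (now 0.97)
  Item 0.52 -> new Bin 2
  Item 0.74 -> new Bin 3
  Item 0.44 -> Bin 2 (now 0.96)
Total bins used = 3

3


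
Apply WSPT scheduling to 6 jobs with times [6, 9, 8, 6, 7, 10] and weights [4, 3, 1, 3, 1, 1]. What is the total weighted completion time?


Compute p/w ratios and sort ascending (WSPT): [(6, 4), (6, 3), (9, 3), (7, 1), (8, 1), (10, 1)]
Compute weighted completion times:
  Job (p=6,w=4): C=6, w*C=4*6=24
  Job (p=6,w=3): C=12, w*C=3*12=36
  Job (p=9,w=3): C=21, w*C=3*21=63
  Job (p=7,w=1): C=28, w*C=1*28=28
  Job (p=8,w=1): C=36, w*C=1*36=36
  Job (p=10,w=1): C=46, w*C=1*46=46
Total weighted completion time = 233

233


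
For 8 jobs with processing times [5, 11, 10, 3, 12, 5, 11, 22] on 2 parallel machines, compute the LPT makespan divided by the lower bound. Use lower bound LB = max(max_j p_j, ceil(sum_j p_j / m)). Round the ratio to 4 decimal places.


LPT order: [22, 12, 11, 11, 10, 5, 5, 3]
Machine loads after assignment: [41, 38]
LPT makespan = 41
Lower bound = max(max_job, ceil(total/2)) = max(22, 40) = 40
Ratio = 41 / 40 = 1.025

1.025


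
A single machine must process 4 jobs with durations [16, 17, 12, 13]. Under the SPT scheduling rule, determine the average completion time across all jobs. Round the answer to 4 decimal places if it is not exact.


Sort jobs by processing time (SPT order): [12, 13, 16, 17]
Compute completion times sequentially:
  Job 1: processing = 12, completes at 12
  Job 2: processing = 13, completes at 25
  Job 3: processing = 16, completes at 41
  Job 4: processing = 17, completes at 58
Sum of completion times = 136
Average completion time = 136/4 = 34.0

34.0


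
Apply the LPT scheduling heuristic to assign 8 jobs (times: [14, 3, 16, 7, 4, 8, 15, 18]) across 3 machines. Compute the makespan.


Sort jobs in decreasing order (LPT): [18, 16, 15, 14, 8, 7, 4, 3]
Assign each job to the least loaded machine:
  Machine 1: jobs [18, 7, 3], load = 28
  Machine 2: jobs [16, 8, 4], load = 28
  Machine 3: jobs [15, 14], load = 29
Makespan = max load = 29

29


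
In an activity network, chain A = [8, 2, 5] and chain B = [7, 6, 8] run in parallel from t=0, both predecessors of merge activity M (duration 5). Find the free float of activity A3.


ES(A3) = sum of predecessors on chain A = 10
EF(A3) = ES + duration = 10 + 5 = 15
Successor of A3 is M. ES(M) = max(sum(A), sum(B)) = max(15, 21) = 21
Free float = ES(successor) - EF(current) = 21 - 15 = 6

6


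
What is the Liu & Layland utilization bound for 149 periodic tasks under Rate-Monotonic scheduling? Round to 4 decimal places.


Compute 2^(1/149) = 1.0046628318
Subtract 1: 1.0046628318 - 1 = 0.0046628318
Multiply by n: 149 * 0.0046628318 = 0.6947619382
Round to 4 dp: 0.6948

0.6948
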